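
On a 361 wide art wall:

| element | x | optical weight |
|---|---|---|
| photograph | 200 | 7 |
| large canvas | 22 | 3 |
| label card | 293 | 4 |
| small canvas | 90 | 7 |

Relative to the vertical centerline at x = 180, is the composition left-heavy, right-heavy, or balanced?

left-heavy

Total weight = 7 + 3 + 4 + 7 = 21.
x-moment: 7·200 + 3·22 + 4·293 + 7·90 = 3268; centroid 3268/21 ≈ 155.62.
155.6 lies left of the midline 180, so the layout is left-heavy.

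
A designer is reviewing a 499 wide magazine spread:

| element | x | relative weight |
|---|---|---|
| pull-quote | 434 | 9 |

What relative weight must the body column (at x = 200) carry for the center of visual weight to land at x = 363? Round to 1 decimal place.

w ≈ 3.9

The single fixed element contributes weight 9, moment 9·434 = 3906.
Balance at x = 363 requires (3906 + w·200) / (9 + w) = 363.
So w = (363·9 − 3906)/(200 − 363) = -639/-163 ≈ 3.92.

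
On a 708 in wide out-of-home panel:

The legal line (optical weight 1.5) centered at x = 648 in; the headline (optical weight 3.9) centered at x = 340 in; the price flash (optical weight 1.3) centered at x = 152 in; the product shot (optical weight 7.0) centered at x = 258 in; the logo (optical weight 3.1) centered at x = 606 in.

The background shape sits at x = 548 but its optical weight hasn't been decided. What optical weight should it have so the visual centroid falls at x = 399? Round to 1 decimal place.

Known weights sum to 1.5 + 3.9 + 1.3 + 7.0 + 3.1 = 16.8; their moment is 1.5·648 + 3.9·340 + 1.3·152 + 7.0·258 + 3.1·606 = 6180.2.
Balance at x = 399 requires (6180.2 + w·548) / (16.8 + w) = 399.
Solving: w = (399·16.8 − 6180.2) / (548 − 399) = 523.0 / 149 ≈ 3.51.

w ≈ 3.5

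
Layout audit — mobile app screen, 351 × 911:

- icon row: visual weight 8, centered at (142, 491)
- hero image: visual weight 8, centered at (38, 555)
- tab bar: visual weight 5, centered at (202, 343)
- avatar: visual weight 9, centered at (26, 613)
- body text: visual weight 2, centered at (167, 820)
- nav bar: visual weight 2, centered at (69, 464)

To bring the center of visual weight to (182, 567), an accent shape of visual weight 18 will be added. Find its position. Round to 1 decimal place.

New total weight: (8 + 8 + 5 + 9 + 2 + 2) + 18 = 52.
Along x: (3156 + 18·x) / 52 = 182 (existing moment 8·142 + 8·38 + 5·202 + 9·26 + 2·167 + 2·69 = 3156) ⇒ x = (9464 − 3156) / 18 ≈ 350.44.
Along y: (18168 + 18·y) / 52 = 567 (existing moment 8·491 + 8·555 + 5·343 + 9·613 + 2·820 + 2·464 = 18168) ⇒ y = (29484 − 18168) / 18 ≈ 628.67.

(350.4, 628.7)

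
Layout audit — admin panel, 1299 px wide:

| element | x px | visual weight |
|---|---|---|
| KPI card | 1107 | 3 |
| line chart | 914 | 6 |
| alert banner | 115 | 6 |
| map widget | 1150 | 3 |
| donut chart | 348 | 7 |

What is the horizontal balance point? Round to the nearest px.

x ≈ 615

Total weight = 3 + 6 + 6 + 3 + 7 = 25.
x: (3·1107 + 6·914 + 6·115 + 3·1150 + 7·348) / 25 = 15381 / 25 ≈ 615.24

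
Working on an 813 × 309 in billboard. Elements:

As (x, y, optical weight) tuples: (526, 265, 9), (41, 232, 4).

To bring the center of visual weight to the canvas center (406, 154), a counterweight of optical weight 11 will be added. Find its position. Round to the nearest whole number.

With the counterweight, Σw becomes 9 + 4 + 11 = 24.
x: need Σw·x = 24·406 = 9744. Existing = 9·526 + 4·41 = 4898. Remainder 4846 / 11 ≈ 440.55.
y: need Σw·y = 24·154 = 3696. Existing = 9·265 + 4·232 = 3313. Remainder 383 / 11 ≈ 34.82.

(441, 35)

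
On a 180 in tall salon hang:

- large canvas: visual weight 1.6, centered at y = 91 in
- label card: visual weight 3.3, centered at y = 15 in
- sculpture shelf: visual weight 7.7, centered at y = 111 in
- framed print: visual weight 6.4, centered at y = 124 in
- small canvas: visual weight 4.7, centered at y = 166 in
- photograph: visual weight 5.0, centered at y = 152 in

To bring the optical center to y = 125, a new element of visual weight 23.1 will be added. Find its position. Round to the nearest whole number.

After adding the new element, total weight = 1.6 + 3.3 + 7.7 + 6.4 + 4.7 + 5.0 + 23.1 = 51.8.
Along y: (3383.6 + 23.1·y) / 51.8 = 125 (existing moment 1.6·91 + 3.3·15 + 7.7·111 + 6.4·124 + 4.7·166 + 5.0·152 = 3383.6) ⇒ y = (6475.0 − 3383.6) / 23.1 ≈ 133.83.

y ≈ 134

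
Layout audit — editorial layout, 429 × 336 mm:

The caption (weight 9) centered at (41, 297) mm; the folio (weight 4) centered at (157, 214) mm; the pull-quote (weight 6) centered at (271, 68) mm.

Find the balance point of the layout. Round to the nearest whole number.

(138, 207)

Σw = 9 + 4 + 6 = 19.
x: (9·41 + 4·157 + 6·271) / 19 = 2623 / 19 ≈ 138.05
y: (9·297 + 4·214 + 6·68) / 19 = 3937 / 19 ≈ 207.21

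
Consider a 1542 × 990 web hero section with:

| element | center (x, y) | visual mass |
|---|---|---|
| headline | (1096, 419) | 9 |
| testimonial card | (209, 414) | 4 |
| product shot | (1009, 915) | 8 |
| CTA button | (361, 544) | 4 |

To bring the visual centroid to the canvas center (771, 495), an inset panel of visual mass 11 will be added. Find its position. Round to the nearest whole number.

(685, 263)

After adding the inset panel, total weight = 9 + 4 + 8 + 4 + 11 = 36.
x: need Σw·x = 36·771 = 27756. Existing = 9·1096 + 4·209 + 8·1009 + 4·361 = 20216. Remainder 7540 / 11 ≈ 685.45.
y: need Σw·y = 36·495 = 17820. Existing = 9·419 + 4·414 + 8·915 + 4·544 = 14923. Remainder 2897 / 11 ≈ 263.36.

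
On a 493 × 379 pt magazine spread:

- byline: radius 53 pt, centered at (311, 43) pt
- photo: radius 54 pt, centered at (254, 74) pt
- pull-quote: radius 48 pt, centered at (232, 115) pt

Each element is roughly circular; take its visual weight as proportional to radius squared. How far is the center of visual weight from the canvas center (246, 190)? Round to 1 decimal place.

r² weights: byline 53² = 2809, photo 54² = 2916, pull-quote 48² = 2304. Total = 8029.
x: (2809·311 + 2916·254 + 2304·232) / 8029 = 2148791 / 8029 ≈ 267.63
y: (2809·43 + 2916·74 + 2304·115) / 8029 = 601531 / 8029 ≈ 74.92
Offset from (246, 190): Δx ≈ 21.63, Δy ≈ -115.08; distance = √(Δx² + Δy²) ≈ 117.10.

≈ 117.1 pt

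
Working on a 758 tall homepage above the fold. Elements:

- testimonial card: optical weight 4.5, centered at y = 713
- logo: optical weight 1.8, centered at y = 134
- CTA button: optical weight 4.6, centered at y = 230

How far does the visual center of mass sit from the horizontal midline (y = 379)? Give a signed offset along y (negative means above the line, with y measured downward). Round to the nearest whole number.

Weights sum to 4.5 + 1.8 + 4.6 = 10.9.
y-moment: 4.5·713 + 1.8·134 + 4.6·230 = 4507.7; centroid 4507.7/10.9 ≈ 413.55.
Against y = 379, that's 413.55 − 379 = 34.55.

≈ 35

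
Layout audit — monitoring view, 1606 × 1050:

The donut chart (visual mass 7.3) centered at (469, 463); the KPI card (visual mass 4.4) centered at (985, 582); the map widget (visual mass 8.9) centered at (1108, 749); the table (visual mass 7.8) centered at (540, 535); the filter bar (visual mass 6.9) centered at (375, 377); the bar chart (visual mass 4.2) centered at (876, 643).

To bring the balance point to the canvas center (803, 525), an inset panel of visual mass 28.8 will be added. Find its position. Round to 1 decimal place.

(928.7, 478.3)

New total weight: (7.3 + 4.4 + 8.9 + 7.8 + 6.9 + 4.2) + 28.8 = 68.3.
Along x: (28097.6 + 28.8·x) / 68.3 = 803 (existing moment 7.3·469 + 4.4·985 + 8.9·1108 + 7.8·540 + 6.9·375 + 4.2·876 = 28097.6) ⇒ x = (54844.9 − 28097.6) / 28.8 ≈ 928.73.
Along y: (22081.7 + 28.8·y) / 68.3 = 525 (existing moment 7.3·463 + 4.4·582 + 8.9·749 + 7.8·535 + 6.9·377 + 4.2·643 = 22081.7) ⇒ y = (35857.5 − 22081.7) / 28.8 ≈ 478.33.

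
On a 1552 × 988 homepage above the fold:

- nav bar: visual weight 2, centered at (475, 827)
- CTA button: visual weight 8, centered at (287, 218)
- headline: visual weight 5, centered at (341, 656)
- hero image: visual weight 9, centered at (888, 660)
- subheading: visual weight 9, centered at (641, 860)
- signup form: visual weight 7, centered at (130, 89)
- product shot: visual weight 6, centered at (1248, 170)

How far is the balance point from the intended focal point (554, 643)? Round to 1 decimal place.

≈ 168.5

Weights sum to 2 + 8 + 5 + 9 + 9 + 7 + 6 = 46.
x: (2·475 + 8·287 + 5·341 + 9·888 + 9·641 + 7·130 + 6·1248) / 46 = 27110 / 46 ≈ 589.35
y: (2·827 + 8·218 + 5·656 + 9·660 + 9·860 + 7·89 + 6·170) / 46 = 22001 / 46 ≈ 478.28
Relative to (554, 643): Δ = (35.35, -164.72); |Δ| = √(35.35² + -164.72²) ≈ 168.47.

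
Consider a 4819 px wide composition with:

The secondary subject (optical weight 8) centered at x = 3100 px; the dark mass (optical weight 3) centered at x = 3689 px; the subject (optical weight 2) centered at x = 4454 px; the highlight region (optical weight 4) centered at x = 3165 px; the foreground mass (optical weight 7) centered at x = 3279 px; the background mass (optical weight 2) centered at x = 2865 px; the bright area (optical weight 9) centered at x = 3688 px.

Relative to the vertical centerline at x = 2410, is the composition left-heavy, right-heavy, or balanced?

Weights sum to 8 + 3 + 2 + 4 + 7 + 2 + 9 = 35.
Σw·x = 119310; x̄ = 119310/35 ≈ 3408.86.
Since 3408.9 is right of 2410, the composition reads right-heavy.

right-heavy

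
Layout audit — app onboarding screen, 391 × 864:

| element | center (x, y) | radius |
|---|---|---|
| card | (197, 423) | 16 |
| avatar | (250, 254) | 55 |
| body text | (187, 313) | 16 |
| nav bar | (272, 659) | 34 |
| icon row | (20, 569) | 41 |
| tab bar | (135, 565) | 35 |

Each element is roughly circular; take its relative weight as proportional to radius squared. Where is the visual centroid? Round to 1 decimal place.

Weights ∝ r²: card 16² = 256, avatar 55² = 3025, body text 16² = 256, nav bar 34² = 1156, icon row 41² = 1681, tab bar 35² = 1225; Σw = 7599.
x-moment: 256·197 + 3025·250 + 256·187 + 1156·272 + 1681·20 + 1225·135 = 1367981; centroid 1367981/7599 ≈ 180.02.
y-moment: 256·423 + 3025·254 + 256·313 + 1156·659 + 1681·569 + 1225·565 = 3367184; centroid 3367184/7599 ≈ 443.11.

(180.0, 443.1)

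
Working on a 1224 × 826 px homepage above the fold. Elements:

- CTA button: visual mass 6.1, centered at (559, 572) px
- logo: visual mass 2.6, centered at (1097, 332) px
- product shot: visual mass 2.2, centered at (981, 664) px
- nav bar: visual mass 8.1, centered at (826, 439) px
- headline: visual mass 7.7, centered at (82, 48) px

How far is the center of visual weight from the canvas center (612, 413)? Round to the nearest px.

≈ 53 px

Total weight = 6.1 + 2.6 + 2.2 + 8.1 + 7.7 = 26.7.
x-moment: 6.1·559 + 2.6·1097 + 2.2·981 + 8.1·826 + 7.7·82 = 15742.3; centroid 15742.3/26.7 ≈ 589.60.
y-moment: 6.1·572 + 2.6·332 + 2.2·664 + 8.1·439 + 7.7·48 = 9738.7; centroid 9738.7/26.7 ≈ 364.75.
From (612, 413): dx = -22.40, dy = -48.25, so the distance is √(dx²+dy²) ≈ 53.20.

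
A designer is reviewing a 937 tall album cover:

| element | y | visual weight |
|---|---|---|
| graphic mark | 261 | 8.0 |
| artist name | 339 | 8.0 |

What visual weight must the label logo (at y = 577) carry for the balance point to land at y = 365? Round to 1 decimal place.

w ≈ 4.9

Existing Σw = 16.0 (8.0 + 8.0); existing moment 8.0·261 + 8.0·339 = 4800.0.
For the centroid to hit 365: (4800.0 + w·577) / (16.0 + w) = 365.
Solving: w = (365·16.0 − 4800.0) / (577 − 365) = 1040.0 / 212 ≈ 4.91.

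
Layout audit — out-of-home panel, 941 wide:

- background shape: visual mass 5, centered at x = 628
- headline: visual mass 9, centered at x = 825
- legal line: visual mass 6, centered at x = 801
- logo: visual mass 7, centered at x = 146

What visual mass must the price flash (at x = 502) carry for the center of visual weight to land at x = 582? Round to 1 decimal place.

Fixed elements: Σw = 5 + 9 + 6 + 7 = 27, Σw·x = 5·628 + 9·825 + 6·801 + 7·146 = 16393.
Set Σw·x/Σw = 582: (16393 + 502w) = 582·(27 + w).
Solving: w = (582·27 − 16393) / (502 − 582) = -679 / -80 ≈ 8.49.

w ≈ 8.5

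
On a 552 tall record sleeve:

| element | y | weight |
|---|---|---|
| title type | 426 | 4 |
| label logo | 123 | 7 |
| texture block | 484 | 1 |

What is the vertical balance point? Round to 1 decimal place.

Total weight = 4 + 7 + 1 = 12.
y: (4·426 + 7·123 + 1·484) / 12 = 3049 / 12 ≈ 254.08

y ≈ 254.1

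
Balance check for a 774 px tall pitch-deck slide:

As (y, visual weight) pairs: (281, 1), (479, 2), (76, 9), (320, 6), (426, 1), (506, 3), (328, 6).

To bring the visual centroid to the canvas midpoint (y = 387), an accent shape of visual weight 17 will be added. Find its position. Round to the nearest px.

With the accent shape, Σw becomes 1 + 2 + 9 + 6 + 1 + 3 + 6 + 17 = 45.
Along y: (7755 + 17·y) / 45 = 387 (existing moment 1·281 + 2·479 + 9·76 + 6·320 + 1·426 + 3·506 + 6·328 = 7755) ⇒ y = (17415 − 7755) / 17 ≈ 568.24.

y ≈ 568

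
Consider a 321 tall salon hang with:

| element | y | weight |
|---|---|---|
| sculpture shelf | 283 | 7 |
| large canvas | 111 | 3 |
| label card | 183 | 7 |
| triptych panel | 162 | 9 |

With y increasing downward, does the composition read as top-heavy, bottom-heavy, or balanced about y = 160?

bottom-heavy

Weights sum to 7 + 3 + 7 + 9 = 26.
y-moment: 7·283 + 3·111 + 7·183 + 9·162 = 5053; centroid 5053/26 ≈ 194.35.
194.3 lies below (larger y than) the midline 160, so the layout is bottom-heavy.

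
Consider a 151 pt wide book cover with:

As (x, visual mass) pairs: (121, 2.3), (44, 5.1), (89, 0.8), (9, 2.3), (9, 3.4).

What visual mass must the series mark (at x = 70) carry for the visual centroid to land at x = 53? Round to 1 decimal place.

w ≈ 6.6

Known weights sum to 2.3 + 5.1 + 0.8 + 2.3 + 3.4 = 13.9; their moment is 2.3·121 + 5.1·44 + 0.8·89 + 2.3·9 + 3.4·9 = 625.2.
For the centroid to hit 53: (625.2 + w·70) / (13.9 + w) = 53.
Rearranging, w·(70 − 53) = 53·13.9 − 625.2 = 111.5, so w ≈ 111.5/17 = 6.56.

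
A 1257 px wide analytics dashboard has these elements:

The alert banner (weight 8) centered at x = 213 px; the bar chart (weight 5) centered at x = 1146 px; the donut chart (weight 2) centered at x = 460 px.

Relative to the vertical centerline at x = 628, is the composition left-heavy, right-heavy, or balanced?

Σw = 8 + 5 + 2 = 15.
x-moment: 8·213 + 5·1146 + 2·460 = 8354; centroid 8354/15 ≈ 556.93.
556.9 lies left of the midline 628, so the layout is left-heavy.

left-heavy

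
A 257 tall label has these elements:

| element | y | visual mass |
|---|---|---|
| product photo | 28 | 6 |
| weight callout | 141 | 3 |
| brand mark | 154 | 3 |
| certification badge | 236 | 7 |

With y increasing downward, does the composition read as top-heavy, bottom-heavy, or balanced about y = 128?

Σw = 6 + 3 + 3 + 7 = 19.
y: (6·28 + 3·141 + 3·154 + 7·236) / 19 = 2705 / 19 ≈ 142.37
142.4 lies below (larger y than) the midline 128, so the layout is bottom-heavy.

bottom-heavy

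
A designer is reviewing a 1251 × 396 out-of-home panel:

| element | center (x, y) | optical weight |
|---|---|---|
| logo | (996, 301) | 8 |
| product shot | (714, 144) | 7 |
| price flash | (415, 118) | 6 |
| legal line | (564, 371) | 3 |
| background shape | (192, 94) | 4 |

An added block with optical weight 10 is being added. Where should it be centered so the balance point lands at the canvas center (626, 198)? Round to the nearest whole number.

After adding the added block, total weight = 8 + 7 + 6 + 3 + 4 + 10 = 38.
x: target moment 38×626 = 23788; current 8·996 + 7·714 + 6·415 + 3·564 + 4·192 = 17916; the added block supplies 5872, so x = 5872/10 ≈ 587.20.
y: target moment 38×198 = 7524; current 8·301 + 7·144 + 6·118 + 3·371 + 4·94 = 5613; the added block supplies 1911, so y = 1911/10 ≈ 191.10.

(587, 191)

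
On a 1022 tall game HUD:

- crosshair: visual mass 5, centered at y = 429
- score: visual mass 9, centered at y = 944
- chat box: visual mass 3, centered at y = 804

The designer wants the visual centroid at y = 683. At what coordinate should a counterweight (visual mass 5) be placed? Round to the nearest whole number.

After adding the counterweight, total weight = 5 + 9 + 3 + 5 = 22.
Along y: (13053 + 5·y) / 22 = 683 (existing moment 5·429 + 9·944 + 3·804 = 13053) ⇒ y = (15026 − 13053) / 5 ≈ 394.60.

y ≈ 395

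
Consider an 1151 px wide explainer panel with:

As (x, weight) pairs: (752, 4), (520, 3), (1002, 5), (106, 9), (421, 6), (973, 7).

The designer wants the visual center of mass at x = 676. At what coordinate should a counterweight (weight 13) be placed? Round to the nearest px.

With the counterweight, Σw becomes 4 + 3 + 5 + 9 + 6 + 7 + 13 = 47.
x: need Σw·x = 47·676 = 31772. Existing = 4·752 + 3·520 + 5·1002 + 9·106 + 6·421 + 7·973 = 19869. Remainder 11903 / 13 ≈ 915.62.

x ≈ 916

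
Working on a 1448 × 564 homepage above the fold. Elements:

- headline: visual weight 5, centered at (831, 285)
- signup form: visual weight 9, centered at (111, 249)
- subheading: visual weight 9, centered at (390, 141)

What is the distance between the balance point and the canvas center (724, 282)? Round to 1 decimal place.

Total weight = 5 + 9 + 9 = 23.
x-moment: 5·831 + 9·111 + 9·390 = 8664; centroid 8664/23 ≈ 376.70.
y-moment: 5·285 + 9·249 + 9·141 = 4935; centroid 4935/23 ≈ 214.57.
Relative to (724, 282): Δ = (-347.30, -67.43); |Δ| = √(-347.30² + -67.43²) ≈ 353.79.

≈ 353.8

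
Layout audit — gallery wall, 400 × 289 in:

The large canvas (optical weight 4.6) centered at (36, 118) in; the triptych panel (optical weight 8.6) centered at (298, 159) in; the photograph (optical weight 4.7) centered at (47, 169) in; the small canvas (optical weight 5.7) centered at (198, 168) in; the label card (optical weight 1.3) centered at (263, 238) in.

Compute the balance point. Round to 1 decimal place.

Total weight = 4.6 + 8.6 + 4.7 + 5.7 + 1.3 = 24.9.
x: (4.6·36 + 8.6·298 + 4.7·47 + 5.7·198 + 1.3·263) / 24.9 = 4419.8 / 24.9 ≈ 177.50
y: (4.6·118 + 8.6·159 + 4.7·169 + 5.7·168 + 1.3·238) / 24.9 = 3971.5 / 24.9 ≈ 159.50

(177.5, 159.5)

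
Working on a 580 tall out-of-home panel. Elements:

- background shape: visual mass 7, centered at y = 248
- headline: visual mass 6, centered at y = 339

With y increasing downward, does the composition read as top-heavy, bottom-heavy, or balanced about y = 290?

balanced

Σw = 7 + 6 = 13.
y-moment: 7·248 + 6·339 = 3770; centroid 3770/13 ≈ 290.00.
290.00 = 290 exactly: balanced.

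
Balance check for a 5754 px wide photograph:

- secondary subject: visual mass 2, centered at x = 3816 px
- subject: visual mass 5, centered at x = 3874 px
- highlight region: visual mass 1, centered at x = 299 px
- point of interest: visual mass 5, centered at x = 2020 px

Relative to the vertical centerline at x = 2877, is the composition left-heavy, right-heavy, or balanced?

Total weight = 2 + 5 + 1 + 5 = 13.
x: (2·3816 + 5·3874 + 1·299 + 5·2020) / 13 = 37401 / 13 ≈ 2877.00
2877.00 = 2877 exactly: balanced.

balanced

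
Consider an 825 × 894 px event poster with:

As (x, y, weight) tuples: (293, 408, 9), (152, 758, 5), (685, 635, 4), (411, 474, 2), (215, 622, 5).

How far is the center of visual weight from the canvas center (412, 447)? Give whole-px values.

≈ 147 px

Weights sum to 9 + 5 + 4 + 2 + 5 = 25.
x-moment: 9·293 + 5·152 + 4·685 + 2·411 + 5·215 = 8034; centroid 8034/25 ≈ 321.36.
y-moment: 9·408 + 5·758 + 4·635 + 2·474 + 5·622 = 14060; centroid 14060/25 ≈ 562.40.
Offset from (412, 447): Δx ≈ -90.64, Δy ≈ 115.40; distance = √(Δx² + Δy²) ≈ 146.74.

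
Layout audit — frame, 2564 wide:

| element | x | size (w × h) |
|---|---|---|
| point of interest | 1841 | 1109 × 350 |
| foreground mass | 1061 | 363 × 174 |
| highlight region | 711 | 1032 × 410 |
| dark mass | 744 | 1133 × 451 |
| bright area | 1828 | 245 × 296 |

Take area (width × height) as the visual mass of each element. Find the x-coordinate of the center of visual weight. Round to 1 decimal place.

Taking area as weight: point of interest 1109·350 = 388150, foreground mass 363·174 = 63162, highlight region 1032·410 = 423120, dark mass 1133·451 = 510983, bright area 245·296 = 72520. Sum 1457935.
x-moment: 388150·1841 + 63162·1061 + 423120·711 + 510983·744 + 72520·1828 = 1595175264; centroid 1595175264/1457935 ≈ 1094.13.

x ≈ 1094.1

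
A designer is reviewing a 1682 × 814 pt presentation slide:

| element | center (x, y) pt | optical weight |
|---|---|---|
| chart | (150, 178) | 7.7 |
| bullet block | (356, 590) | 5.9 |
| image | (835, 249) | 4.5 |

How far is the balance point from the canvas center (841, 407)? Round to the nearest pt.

Weights sum to 7.7 + 5.9 + 4.5 = 18.1.
Σw·x = 7.7·150 + 5.9·356 + 4.5·835 = 7012.9, so x̄ = 7012.9/18.1 ≈ 387.45.
Σw·y = 7.7·178 + 5.9·590 + 4.5·249 = 5972.1, so ȳ = 5972.1/18.1 ≈ 329.95.
Relative to (841, 407): Δ = (-453.55, -77.05); |Δ| = √(-453.55² + -77.05²) ≈ 460.05.

≈ 460 pt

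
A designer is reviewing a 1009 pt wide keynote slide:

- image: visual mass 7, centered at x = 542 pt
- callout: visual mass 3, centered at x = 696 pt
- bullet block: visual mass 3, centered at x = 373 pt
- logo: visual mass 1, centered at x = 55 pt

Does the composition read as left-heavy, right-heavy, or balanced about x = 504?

Σw = 7 + 3 + 3 + 1 = 14.
x: (7·542 + 3·696 + 3·373 + 1·55) / 14 = 7056 / 14 ≈ 504.00
The centroid 504.00 matches the midline at 504, so the layout is balanced.

balanced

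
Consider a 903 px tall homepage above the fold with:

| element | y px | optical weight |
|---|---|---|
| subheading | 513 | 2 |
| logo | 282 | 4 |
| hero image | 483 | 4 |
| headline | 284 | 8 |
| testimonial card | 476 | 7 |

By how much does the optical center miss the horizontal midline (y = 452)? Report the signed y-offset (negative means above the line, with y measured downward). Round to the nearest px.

≈ -64 px

Total weight = 2 + 4 + 4 + 8 + 7 = 25.
y: (2·513 + 4·282 + 4·483 + 8·284 + 7·476) / 25 = 9690 / 25 ≈ 387.60
Difference: 387.60 − 452 ≈ -64.40.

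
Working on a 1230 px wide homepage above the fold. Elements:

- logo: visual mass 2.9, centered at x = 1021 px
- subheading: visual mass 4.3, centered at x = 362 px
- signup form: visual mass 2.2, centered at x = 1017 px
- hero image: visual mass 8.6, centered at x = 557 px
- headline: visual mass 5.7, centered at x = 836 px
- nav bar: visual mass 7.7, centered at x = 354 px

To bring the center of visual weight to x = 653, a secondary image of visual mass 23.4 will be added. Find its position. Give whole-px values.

New total weight: (2.9 + 4.3 + 2.2 + 8.6 + 5.7 + 7.7) + 23.4 = 54.8.
x: target moment 54.8×653 = 35784.4; current 2.9·1021 + 4.3·362 + 2.2·1017 + 8.6·557 + 5.7·836 + 7.7·354 = 19036.1; the secondary image supplies 16748.3, so x = 16748.3/23.4 ≈ 715.74.

x ≈ 716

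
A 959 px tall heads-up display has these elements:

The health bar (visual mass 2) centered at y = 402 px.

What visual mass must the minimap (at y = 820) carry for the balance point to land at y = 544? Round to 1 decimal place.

The single fixed element contributes weight 2, moment 2·402 = 804.
Balance at y = 544 requires (804 + w·820) / (2 + w) = 544.
Rearranging, w·(820 − 544) = 544·2 − 804 = 284, so w ≈ 284/276 = 1.03.

w ≈ 1.0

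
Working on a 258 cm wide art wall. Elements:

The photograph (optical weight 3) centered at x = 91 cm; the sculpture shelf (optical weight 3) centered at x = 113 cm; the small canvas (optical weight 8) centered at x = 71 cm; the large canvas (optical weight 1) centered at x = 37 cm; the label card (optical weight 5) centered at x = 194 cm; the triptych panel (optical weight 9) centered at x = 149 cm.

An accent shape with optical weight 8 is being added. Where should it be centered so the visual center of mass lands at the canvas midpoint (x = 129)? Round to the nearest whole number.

x ≈ 156

With the accent shape, Σw becomes 3 + 3 + 8 + 1 + 5 + 9 + 8 = 37.
x: target moment 37×129 = 4773; current 3·91 + 3·113 + 8·71 + 1·37 + 5·194 + 9·149 = 3528; the accent shape supplies 1245, so x = 1245/8 ≈ 155.62.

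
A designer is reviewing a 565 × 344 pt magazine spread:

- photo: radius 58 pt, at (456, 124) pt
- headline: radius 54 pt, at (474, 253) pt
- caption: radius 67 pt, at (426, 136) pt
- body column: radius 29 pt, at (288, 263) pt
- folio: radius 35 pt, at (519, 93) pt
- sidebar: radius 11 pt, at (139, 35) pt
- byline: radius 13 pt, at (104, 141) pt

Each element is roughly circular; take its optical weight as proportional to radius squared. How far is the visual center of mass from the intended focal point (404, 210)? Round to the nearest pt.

≈ 58 pt

r² weights: photo 58² = 3364, headline 54² = 2916, caption 67² = 4489, body column 29² = 841, folio 35² = 1225, sidebar 11² = 121, byline 13² = 169. Total = 13125.
Σw·x = 5740860; x̄ = 5740860/13125 ≈ 437.40.
y: moment 2128560 / weight 13125 ≈ 162.18
Relative to (404, 210): Δ = (33.40, -47.82); |Δ| = √(33.40² + -47.82²) ≈ 58.33.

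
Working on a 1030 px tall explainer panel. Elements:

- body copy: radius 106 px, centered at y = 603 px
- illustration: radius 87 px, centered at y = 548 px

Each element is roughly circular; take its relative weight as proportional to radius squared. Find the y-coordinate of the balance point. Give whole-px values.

y ≈ 581

r² weights: body copy 106² = 11236, illustration 87² = 7569. Total = 18805.
y: (11236·603 + 7569·548) / 18805 = 10923120 / 18805 ≈ 580.86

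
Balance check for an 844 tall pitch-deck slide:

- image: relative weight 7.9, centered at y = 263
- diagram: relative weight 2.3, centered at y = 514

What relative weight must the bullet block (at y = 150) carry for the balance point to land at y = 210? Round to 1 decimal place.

w ≈ 18.6

Fixed elements: Σw = 7.9 + 2.3 = 10.2, Σw·y = 7.9·263 + 2.3·514 = 3259.9.
Set Σw·y/Σw = 210: (3259.9 + 150w) = 210·(10.2 + w).
So w = (210·10.2 − 3259.9)/(150 − 210) = -1117.9/-60 ≈ 18.63.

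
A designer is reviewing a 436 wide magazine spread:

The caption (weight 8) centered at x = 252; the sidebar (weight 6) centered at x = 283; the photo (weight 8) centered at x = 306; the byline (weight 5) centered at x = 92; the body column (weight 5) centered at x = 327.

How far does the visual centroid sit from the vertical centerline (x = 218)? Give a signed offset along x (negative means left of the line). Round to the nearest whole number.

≈ 40

Total weight = 8 + 6 + 8 + 5 + 5 = 32.
Σw·x = 8·252 + 6·283 + 8·306 + 5·92 + 5·327 = 8257, so x̄ = 8257/32 ≈ 258.03.
Against x = 218, that's 258.03 − 218 = 40.03.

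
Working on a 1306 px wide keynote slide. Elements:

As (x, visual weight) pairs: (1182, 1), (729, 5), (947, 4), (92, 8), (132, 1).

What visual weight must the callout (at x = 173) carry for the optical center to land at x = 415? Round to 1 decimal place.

Known weights sum to 1 + 5 + 4 + 8 + 1 = 19; their moment is 1·1182 + 5·729 + 4·947 + 8·92 + 1·132 = 9483.
For the centroid to hit 415: (9483 + w·173) / (19 + w) = 415.
Rearranging, w·(173 − 415) = 415·19 − 9483 = -1598, so w ≈ -1598/-242 = 6.60.

w ≈ 6.6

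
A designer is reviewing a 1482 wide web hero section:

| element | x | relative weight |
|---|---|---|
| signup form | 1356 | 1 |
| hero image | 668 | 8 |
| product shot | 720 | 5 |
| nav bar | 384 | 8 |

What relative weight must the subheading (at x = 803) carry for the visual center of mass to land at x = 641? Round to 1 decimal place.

w ≈ 4.5

Fixed elements: Σw = 1 + 8 + 5 + 8 = 22, Σw·x = 1·1356 + 8·668 + 5·720 + 8·384 = 13372.
For the centroid to hit 641: (13372 + w·803) / (22 + w) = 641.
Rearranging, w·(803 − 641) = 641·22 − 13372 = 730, so w ≈ 730/162 = 4.51.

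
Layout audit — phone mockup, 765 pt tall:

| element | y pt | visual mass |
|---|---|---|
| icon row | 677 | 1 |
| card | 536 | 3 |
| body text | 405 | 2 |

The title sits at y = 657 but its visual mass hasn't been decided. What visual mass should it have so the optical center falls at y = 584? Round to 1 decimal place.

w ≈ 5.6

Known weights sum to 1 + 3 + 2 = 6; their moment is 1·677 + 3·536 + 2·405 = 3095.
Balance at y = 584 requires (3095 + w·657) / (6 + w) = 584.
Rearranging, w·(657 − 584) = 584·6 − 3095 = 409, so w ≈ 409/73 = 5.60.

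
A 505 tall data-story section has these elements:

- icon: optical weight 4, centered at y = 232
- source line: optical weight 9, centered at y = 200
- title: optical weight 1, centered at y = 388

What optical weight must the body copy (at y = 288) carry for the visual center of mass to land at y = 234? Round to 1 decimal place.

w ≈ 3.0

Existing Σw = 14 (4 + 9 + 1); existing moment 4·232 + 9·200 + 1·388 = 3116.
Set Σw·y/Σw = 234: (3116 + 288w) = 234·(14 + w).
Solving: w = (234·14 − 3116) / (288 − 234) = 160 / 54 ≈ 2.96.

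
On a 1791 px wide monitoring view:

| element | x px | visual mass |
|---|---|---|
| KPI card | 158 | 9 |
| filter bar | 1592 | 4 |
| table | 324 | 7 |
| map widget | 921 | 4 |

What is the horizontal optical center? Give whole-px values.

Total weight = 9 + 4 + 7 + 4 = 24.
Σw·x = 9·158 + 4·1592 + 7·324 + 4·921 = 13742, so x̄ = 13742/24 ≈ 572.58.

x ≈ 573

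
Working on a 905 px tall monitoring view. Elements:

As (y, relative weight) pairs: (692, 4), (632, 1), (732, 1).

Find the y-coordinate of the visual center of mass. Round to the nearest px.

y ≈ 689

Weights sum to 4 + 1 + 1 = 6.
y-moment: 4·692 + 1·632 + 1·732 = 4132; centroid 4132/6 ≈ 688.67.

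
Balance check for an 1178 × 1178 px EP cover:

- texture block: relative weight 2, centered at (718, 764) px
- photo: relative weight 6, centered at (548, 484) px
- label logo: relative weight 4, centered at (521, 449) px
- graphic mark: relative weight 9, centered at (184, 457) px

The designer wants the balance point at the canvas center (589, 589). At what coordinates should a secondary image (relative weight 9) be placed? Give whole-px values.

After adding the secondary image, total weight = 2 + 6 + 4 + 9 + 9 = 30.
x: need Σw·x = 30·589 = 17670. Existing = 2·718 + 6·548 + 4·521 + 9·184 = 8464. Remainder 9206 / 9 ≈ 1022.89.
y: need Σw·y = 30·589 = 17670. Existing = 2·764 + 6·484 + 4·449 + 9·457 = 10341. Remainder 7329 / 9 ≈ 814.33.

(1023, 814)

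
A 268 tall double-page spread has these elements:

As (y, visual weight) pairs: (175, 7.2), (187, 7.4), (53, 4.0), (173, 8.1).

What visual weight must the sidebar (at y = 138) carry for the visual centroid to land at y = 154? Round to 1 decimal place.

w ≈ 9.1

Known weights sum to 7.2 + 7.4 + 4.0 + 8.1 = 26.7; their moment is 7.2·175 + 7.4·187 + 4.0·53 + 8.1·173 = 4257.1.
Set Σw·y/Σw = 154: (4257.1 + 138w) = 154·(26.7 + w).
Rearranging, w·(138 − 154) = 154·26.7 − 4257.1 = -145.3, so w ≈ -145.3/-16 = 9.08.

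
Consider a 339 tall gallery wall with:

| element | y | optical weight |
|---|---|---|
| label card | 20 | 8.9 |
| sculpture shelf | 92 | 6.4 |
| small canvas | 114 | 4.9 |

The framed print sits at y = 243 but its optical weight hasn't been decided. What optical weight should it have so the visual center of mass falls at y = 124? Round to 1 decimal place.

Known weights sum to 8.9 + 6.4 + 4.9 = 20.2; their moment is 8.9·20 + 6.4·92 + 4.9·114 = 1325.4.
Set Σw·y/Σw = 124: (1325.4 + 243w) = 124·(20.2 + w).
So w = (124·20.2 − 1325.4)/(243 − 124) = 1179.4/119 ≈ 9.91.

w ≈ 9.9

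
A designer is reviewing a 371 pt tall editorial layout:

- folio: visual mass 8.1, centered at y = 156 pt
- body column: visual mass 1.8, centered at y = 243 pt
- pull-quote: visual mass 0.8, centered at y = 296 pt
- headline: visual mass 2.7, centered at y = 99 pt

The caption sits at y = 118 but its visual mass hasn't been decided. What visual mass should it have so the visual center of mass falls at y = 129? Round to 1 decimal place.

Known weights sum to 8.1 + 1.8 + 0.8 + 2.7 = 13.4; their moment is 8.1·156 + 1.8·243 + 0.8·296 + 2.7·99 = 2205.1.
For the centroid to hit 129: (2205.1 + w·118) / (13.4 + w) = 129.
So w = (129·13.4 − 2205.1)/(118 − 129) = -476.5/-11 ≈ 43.32.

w ≈ 43.3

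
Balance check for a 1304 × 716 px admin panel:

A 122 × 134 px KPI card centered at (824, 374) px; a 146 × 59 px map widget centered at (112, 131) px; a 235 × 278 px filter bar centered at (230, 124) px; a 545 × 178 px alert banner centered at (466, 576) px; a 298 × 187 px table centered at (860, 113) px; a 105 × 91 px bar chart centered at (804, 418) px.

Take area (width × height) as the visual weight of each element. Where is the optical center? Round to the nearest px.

(516, 323)

Taking area as weight: KPI card 122·134 = 16348, map widget 146·59 = 8614, filter bar 235·278 = 65330, alert banner 545·178 = 97010, table 298·187 = 55726, bar chart 105·91 = 9555. Sum 252583.
x-moment: 16348·824 + 8614·112 + 65330·230 + 97010·466 + 55726·860 + 9555·804 = 130274660; centroid 130274660/252583 ≈ 515.77.
y-moment: 16348·374 + 8614·131 + 65330·124 + 97010·576 + 55726·113 + 9555·418 = 81512294; centroid 81512294/252583 ≈ 322.71.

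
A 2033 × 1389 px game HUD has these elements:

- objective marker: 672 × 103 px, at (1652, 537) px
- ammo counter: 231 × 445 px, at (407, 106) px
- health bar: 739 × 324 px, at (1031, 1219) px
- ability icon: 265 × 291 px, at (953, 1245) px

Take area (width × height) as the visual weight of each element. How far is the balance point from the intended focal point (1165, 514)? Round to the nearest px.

≈ 423 px

Taking area as weight: objective marker 672·103 = 69216, ammo counter 231·445 = 102795, health bar 739·324 = 239436, ability icon 265·291 = 77115. Sum 488562.
x-moment: 69216·1652 + 102795·407 + 239436·1031 + 77115·953 = 476531508; centroid 476531508/488562 ≈ 975.38.
y-moment: 69216·537 + 102795·106 + 239436·1219 + 77115·1245 = 435945921; centroid 435945921/488562 ≈ 892.30.
Offset from (1165, 514): Δx ≈ -189.62, Δy ≈ 378.30; distance = √(Δx² + Δy²) ≈ 423.17.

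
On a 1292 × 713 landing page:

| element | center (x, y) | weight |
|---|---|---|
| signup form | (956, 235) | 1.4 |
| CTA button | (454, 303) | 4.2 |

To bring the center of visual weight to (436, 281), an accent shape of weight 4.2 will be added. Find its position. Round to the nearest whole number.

(245, 274)

After adding the accent shape, total weight = 1.4 + 4.2 + 4.2 = 9.8.
x: need Σw·x = 9.8·436 = 4272.8. Existing = 1.4·956 + 4.2·454 = 3245.2. Remainder 1027.6 / 4.2 ≈ 244.67.
y: need Σw·y = 9.8·281 = 2753.8. Existing = 1.4·235 + 4.2·303 = 1601.6. Remainder 1152.2 / 4.2 ≈ 274.33.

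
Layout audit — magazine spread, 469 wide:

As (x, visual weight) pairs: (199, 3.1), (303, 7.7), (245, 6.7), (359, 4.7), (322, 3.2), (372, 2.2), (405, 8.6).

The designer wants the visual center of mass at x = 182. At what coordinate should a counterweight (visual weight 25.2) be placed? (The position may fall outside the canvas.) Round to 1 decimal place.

New total weight: (3.1 + 7.7 + 6.7 + 4.7 + 3.2 + 2.2 + 8.6) + 25.2 = 61.4.
Along x: (11610.6 + 25.2·x) / 61.4 = 182 (existing moment 3.1·199 + 7.7·303 + 6.7·245 + 4.7·359 + 3.2·322 + 2.2·372 + 8.6·405 = 11610.6) ⇒ x = (11174.8 − 11610.6) / 25.2 ≈ -17.29.

x ≈ -17.3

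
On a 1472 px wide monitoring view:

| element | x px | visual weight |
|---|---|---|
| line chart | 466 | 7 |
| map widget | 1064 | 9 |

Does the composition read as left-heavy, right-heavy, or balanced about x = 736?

right-heavy

Weights sum to 7 + 9 = 16.
x-moment: 7·466 + 9·1064 = 12838; centroid 12838/16 ≈ 802.38.
Since 802.4 is right of 736, the composition reads right-heavy.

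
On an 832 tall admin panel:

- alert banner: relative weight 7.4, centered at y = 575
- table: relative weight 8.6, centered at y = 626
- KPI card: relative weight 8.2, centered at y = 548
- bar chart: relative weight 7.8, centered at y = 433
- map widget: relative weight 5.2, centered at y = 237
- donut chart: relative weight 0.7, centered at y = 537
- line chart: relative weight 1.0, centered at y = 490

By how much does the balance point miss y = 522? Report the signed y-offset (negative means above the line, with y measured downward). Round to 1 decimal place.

Total weight = 7.4 + 8.6 + 8.2 + 7.8 + 5.2 + 0.7 + 1.0 = 38.9.
Σw·y = 19607.9; ȳ = 19607.9/38.9 ≈ 504.06.
Difference: 504.06 − 522 ≈ -17.94.

≈ -17.9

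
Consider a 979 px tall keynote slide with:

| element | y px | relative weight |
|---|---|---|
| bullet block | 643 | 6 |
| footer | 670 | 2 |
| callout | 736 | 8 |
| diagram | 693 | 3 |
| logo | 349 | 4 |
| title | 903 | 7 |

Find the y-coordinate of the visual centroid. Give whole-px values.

Weights sum to 6 + 2 + 8 + 3 + 4 + 7 = 30.
y: moment 20882 / weight 30 ≈ 696.07

y ≈ 696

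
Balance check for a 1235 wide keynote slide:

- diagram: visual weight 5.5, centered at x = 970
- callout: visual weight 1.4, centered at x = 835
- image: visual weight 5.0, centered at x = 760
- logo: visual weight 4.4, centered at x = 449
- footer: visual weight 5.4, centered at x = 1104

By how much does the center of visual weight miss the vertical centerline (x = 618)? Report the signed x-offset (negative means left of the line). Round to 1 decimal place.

≈ 222.6

Total weight = 5.5 + 1.4 + 5.0 + 4.4 + 5.4 = 21.7.
x-moment: 5.5·970 + 1.4·835 + 5.0·760 + 4.4·449 + 5.4·1104 = 18241.2; centroid 18241.2/21.7 ≈ 840.61.
Offset from x = 618: 840.61 − 618 ≈ 222.61.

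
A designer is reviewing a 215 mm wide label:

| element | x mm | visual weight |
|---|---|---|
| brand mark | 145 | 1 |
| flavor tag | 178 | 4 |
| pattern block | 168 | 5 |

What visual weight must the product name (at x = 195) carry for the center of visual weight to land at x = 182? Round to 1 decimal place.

w ≈ 9.5

Existing Σw = 10 (1 + 4 + 5); existing moment 1·145 + 4·178 + 5·168 = 1697.
Balance at x = 182 requires (1697 + w·195) / (10 + w) = 182.
Rearranging, w·(195 − 182) = 182·10 − 1697 = 123, so w ≈ 123/13 = 9.46.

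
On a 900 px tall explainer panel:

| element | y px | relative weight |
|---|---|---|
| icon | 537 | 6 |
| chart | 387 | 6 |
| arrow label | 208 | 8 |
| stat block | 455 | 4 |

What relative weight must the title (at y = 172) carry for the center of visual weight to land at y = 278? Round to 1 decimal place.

Existing Σw = 24 (6 + 6 + 8 + 4); existing moment 6·537 + 6·387 + 8·208 + 4·455 = 9028.
Set Σw·y/Σw = 278: (9028 + 172w) = 278·(24 + w).
So w = (278·24 − 9028)/(172 − 278) = -2356/-106 ≈ 22.23.

w ≈ 22.2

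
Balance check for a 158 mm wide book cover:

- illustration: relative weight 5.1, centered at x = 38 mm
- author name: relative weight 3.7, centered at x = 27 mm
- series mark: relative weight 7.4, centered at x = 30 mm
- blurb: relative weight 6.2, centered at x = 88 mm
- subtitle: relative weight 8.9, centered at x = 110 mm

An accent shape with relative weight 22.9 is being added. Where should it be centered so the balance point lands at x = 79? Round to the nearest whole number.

x ≈ 98

New total weight: (5.1 + 3.7 + 7.4 + 6.2 + 8.9) + 22.9 = 54.2.
Along x: (2040.3 + 22.9·x) / 54.2 = 79 (existing moment 5.1·38 + 3.7·27 + 7.4·30 + 6.2·88 + 8.9·110 = 2040.3) ⇒ x = (4281.8 − 2040.3) / 22.9 ≈ 97.88.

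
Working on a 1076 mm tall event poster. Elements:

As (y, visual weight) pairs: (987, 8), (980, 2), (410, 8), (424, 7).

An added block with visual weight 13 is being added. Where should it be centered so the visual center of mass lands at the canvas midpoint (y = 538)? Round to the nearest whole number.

y ≈ 334

New total weight: (8 + 2 + 8 + 7) + 13 = 38.
y: need Σw·y = 38·538 = 20444. Existing = 8·987 + 2·980 + 8·410 + 7·424 = 16104. Remainder 4340 / 13 ≈ 333.85.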